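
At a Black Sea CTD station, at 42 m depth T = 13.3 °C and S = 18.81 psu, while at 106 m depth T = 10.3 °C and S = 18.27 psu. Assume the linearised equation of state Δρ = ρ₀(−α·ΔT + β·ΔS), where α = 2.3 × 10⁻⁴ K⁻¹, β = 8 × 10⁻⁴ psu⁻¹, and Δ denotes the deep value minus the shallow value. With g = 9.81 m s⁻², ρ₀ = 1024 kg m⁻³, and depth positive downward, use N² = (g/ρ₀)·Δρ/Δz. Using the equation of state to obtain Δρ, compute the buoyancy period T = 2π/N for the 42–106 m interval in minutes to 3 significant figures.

ΔT = -3.0 K, ΔS = -0.54 psu (deep − shallow).
Δρ/ρ₀ = −αΔT + βΔS = 6.90 × 10⁻⁴ − 4.32 × 10⁻⁴ = 2.58 × 10⁻⁴, so Δρ ≈ 0.2642 kg m⁻³.
N² = (g/ρ₀)·Δρ/Δz = g·(Δρ/ρ₀)/Δz = 9.81 × 2.58 × 10⁻⁴ / 64 = 3.9547 × 10⁻⁵ s⁻².
N = √(3.9547 × 10⁻⁵) = 6.2886 × 10⁻³ rad s⁻¹ → T = 2π/N = 999.14 s = 16.652 min ≈ 16.7 min.

16.7 min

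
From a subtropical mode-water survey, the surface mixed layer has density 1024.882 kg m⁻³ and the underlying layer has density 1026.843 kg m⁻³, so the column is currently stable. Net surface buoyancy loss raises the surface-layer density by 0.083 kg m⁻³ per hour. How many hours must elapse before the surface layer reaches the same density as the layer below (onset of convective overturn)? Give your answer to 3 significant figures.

Density deficit of the surface layer: 1026.843 − 1024.882 = 1.961 kg m⁻³.
Required change = 1.961 / 0.083 = 23.6 hours.

23.6 hours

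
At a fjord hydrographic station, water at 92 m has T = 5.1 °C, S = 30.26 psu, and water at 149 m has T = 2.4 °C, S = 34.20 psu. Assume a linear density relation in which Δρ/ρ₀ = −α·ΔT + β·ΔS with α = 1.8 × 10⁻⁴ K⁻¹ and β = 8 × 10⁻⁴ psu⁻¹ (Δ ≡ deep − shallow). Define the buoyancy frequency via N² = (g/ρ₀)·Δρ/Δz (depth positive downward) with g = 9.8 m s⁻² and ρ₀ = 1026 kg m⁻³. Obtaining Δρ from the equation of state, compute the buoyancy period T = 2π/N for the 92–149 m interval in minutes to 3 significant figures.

4.19 min

ΔT = -2.7 K, ΔS = +3.94 psu (deep − shallow).
Δρ/ρ₀ = −αΔT + βΔS = 4.86 × 10⁻⁴ + 3.152 × 10⁻³ = 3.638 × 10⁻³, so Δρ ≈ 3.733 kg m⁻³.
N² = (g/ρ₀)·Δρ/Δz = g·(Δρ/ρ₀)/Δz = 9.8 × 3.638 × 10⁻³ / 57 = 6.2548 × 10⁻⁴ s⁻².
N = √(6.2548 × 10⁻⁴) = 0.025010 rad s⁻¹ → T = 2π/N = 251.23 s = 4.1872 min ≈ 4.19 min.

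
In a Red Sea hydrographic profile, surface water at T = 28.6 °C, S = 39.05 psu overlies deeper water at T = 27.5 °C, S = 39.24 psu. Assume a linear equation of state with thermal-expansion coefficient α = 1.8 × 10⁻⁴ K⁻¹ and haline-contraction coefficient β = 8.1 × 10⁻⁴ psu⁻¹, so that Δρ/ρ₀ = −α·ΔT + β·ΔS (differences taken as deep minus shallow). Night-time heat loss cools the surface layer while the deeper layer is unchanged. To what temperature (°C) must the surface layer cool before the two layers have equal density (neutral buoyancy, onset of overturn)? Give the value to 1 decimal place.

Neutral buoyancy requires Δρ = 0, i.e. −α(T_deep − T_surf′) + β(S_deep − S_surf) = 0.
T_surf′ = T_deep − (β/α)·ΔS = 27.5 − (8.1 × 10⁻⁴/1.8 × 10⁻⁴)·(+0.19) = 26.645 °C.
Cooling required: 28.6 − (26.645) = 1.955 °C.

26.6 °C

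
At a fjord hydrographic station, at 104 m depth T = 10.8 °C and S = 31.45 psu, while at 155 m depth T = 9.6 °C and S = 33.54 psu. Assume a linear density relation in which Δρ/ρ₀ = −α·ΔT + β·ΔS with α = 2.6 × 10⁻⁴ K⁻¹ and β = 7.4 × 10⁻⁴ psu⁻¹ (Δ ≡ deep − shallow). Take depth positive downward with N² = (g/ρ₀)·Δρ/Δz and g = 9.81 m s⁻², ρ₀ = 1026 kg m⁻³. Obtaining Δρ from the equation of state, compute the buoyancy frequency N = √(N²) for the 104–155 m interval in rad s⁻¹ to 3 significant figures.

0.0189 rad s⁻¹

ΔT = -1.2 K, ΔS = +2.09 psu (deep − shallow).
Δρ/ρ₀ = −αΔT + βΔS = 3.12 × 10⁻⁴ + 1.5466 × 10⁻³ = 1.8586 × 10⁻³, so Δρ ≈ 1.907 kg m⁻³.
N² = (g/ρ₀)·Δρ/Δz = g·(Δρ/ρ₀)/Δz = 9.81 × 1.8586 × 10⁻³ / 51 = 3.5751 × 10⁻⁴ s⁻².
N = √(3.5751 × 10⁻⁴) = 0.018908 rad s⁻¹ ≈ 0.0189 rad s⁻¹.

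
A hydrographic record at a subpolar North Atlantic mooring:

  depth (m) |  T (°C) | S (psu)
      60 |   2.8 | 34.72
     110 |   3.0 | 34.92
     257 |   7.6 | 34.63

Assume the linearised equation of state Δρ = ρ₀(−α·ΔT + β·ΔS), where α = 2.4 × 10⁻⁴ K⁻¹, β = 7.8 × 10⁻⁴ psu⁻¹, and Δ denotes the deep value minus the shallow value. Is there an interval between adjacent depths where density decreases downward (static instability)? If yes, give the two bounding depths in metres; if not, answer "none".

110–257 m

Evaluate Δρ/ρ₀ = −αΔT + βΔS across each adjacent pair:
  60–110 m: −αΔT+βΔS = −(2.4 × 10⁻⁴)(+0.2)+(7.8 × 10⁻⁴)(+0.20) = 1.1 × 10⁻⁴ → stable
  110–257 m: −αΔT+βΔS = −(2.4 × 10⁻⁴)(+4.6)+(7.8 × 10⁻⁴)(-0.29) = -1.3 × 10⁻³ → UNSTABLE
The 110–257 m interval has Δρ < 0: lighter water underlies denser water.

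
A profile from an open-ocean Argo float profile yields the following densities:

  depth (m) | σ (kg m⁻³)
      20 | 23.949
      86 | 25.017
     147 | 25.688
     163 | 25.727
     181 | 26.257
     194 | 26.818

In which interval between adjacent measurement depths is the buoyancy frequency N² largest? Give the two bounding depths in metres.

Compute the density gradient over each adjacent pair:
  20–86 m: Δρ/Δz = 1.068/66 = 0.016 kg m⁻⁴
  86–147 m: Δρ/Δz = 0.671/61 = 0.011 kg m⁻⁴
  147–163 m: Δρ/Δz = 0.039/16 = 2.4 × 10⁻³ kg m⁻⁴
  163–181 m: Δρ/Δz = 0.530/18 = 0.029 kg m⁻⁴
  181–194 m: Δρ/Δz = 0.561/13 = 0.043 kg m⁻⁴
The largest gradient is in the 181–194 m interval — the pycnocline.

181–194 m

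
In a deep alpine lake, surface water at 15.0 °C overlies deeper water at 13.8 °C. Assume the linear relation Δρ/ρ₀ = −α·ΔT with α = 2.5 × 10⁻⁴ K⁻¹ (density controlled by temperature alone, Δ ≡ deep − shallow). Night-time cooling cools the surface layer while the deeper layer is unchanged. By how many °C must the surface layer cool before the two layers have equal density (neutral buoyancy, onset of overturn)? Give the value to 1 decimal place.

With temperature the only control, equal density requires T_surf′ = T_deep.
T_surf′ = 13.8 °C.
Cooling required: 15.0 − 13.8 = 1.2 °C.

1.2 °C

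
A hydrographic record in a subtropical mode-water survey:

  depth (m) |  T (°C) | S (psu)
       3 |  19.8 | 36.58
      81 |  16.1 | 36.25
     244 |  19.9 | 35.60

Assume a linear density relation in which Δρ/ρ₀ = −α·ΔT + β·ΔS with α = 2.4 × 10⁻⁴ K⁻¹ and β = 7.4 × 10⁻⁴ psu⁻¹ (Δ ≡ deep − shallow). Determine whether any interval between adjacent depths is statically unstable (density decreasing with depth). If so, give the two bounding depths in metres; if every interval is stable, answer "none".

81–244 m

Evaluate Δρ/ρ₀ = −αΔT + βΔS across each adjacent pair:
  3–81 m: −αΔT+βΔS = −(2.4 × 10⁻⁴)(-3.7)+(7.4 × 10⁻⁴)(-0.33) = 6.4 × 10⁻⁴ → stable
  81–244 m: −αΔT+βΔS = −(2.4 × 10⁻⁴)(+3.8)+(7.4 × 10⁻⁴)(-0.65) = -1.4 × 10⁻³ → UNSTABLE
The 81–244 m interval has Δρ < 0: lighter water underlies denser water.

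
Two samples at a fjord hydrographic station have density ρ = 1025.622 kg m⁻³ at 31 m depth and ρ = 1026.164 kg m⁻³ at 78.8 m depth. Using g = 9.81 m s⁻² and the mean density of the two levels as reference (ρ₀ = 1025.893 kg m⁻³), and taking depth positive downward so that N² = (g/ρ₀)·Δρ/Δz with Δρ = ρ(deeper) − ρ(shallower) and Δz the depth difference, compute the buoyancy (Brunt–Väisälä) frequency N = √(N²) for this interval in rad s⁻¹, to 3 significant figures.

Δρ = 1026.164 − 1025.622 = 0.542 kg m⁻³ over Δz = 78.8 − 31 = 47.8 m.
N² = (9.81/1025.893) × (0.542/47.8) = 1.0843 × 10⁻⁴ s⁻².
N = √(1.0843 × 10⁻⁴) = 0.010413 rad s⁻¹ ≈ 0.0104 rad s⁻¹.
Since Δρ > 0 the layer is stably stratified.

0.0104 rad s⁻¹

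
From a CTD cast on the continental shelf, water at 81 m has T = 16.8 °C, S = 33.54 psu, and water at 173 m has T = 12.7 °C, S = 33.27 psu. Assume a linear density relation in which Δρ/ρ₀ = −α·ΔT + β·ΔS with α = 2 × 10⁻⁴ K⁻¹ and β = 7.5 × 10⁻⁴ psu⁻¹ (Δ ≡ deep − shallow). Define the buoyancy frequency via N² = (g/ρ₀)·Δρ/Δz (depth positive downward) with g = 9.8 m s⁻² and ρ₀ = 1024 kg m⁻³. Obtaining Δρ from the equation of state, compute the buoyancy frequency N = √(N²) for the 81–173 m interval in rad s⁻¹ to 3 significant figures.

ΔT = -4.1 K, ΔS = -0.27 psu (deep − shallow).
Δρ/ρ₀ = −αΔT + βΔS = 8.20 × 10⁻⁴ − 2.025 × 10⁻⁴ = 6.175 × 10⁻⁴, so Δρ ≈ 0.6323 kg m⁻³.
N² = (g/ρ₀)·Δρ/Δz = g·(Δρ/ρ₀)/Δz = 9.8 × 6.175 × 10⁻⁴ / 92 = 6.5777 × 10⁻⁵ s⁻².
N = √(6.5777 × 10⁻⁵) = 8.1103 × 10⁻³ rad s⁻¹ ≈ 8.11 × 10⁻³ rad s⁻¹.

8.11 × 10⁻³ rad s⁻¹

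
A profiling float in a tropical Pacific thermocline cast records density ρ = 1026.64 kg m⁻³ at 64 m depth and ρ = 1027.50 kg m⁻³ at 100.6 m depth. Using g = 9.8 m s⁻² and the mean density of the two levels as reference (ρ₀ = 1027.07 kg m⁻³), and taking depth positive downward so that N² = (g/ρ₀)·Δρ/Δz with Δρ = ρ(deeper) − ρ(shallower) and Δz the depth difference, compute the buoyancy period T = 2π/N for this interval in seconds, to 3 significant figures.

420 s

Δρ = 1027.50 − 1026.64 = 0.86 kg m⁻³ over Δz = 100.6 − 64 = 36.6 m.
N² = (9.8/1027.07) × (0.86/36.6) = 2.2420 × 10⁻⁴ s⁻².
N = √(2.2420 × 10⁻⁴) = 0.014973 rad s⁻¹, so T = 2π/N = 419.63 s ≈ 420 s.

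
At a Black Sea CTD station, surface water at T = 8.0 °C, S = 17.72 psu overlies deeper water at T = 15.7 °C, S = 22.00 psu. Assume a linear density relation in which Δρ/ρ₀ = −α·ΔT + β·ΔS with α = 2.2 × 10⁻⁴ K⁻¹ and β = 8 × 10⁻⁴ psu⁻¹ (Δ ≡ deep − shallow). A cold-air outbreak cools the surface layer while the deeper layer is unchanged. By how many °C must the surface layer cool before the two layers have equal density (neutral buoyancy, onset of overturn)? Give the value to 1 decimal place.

Neutral buoyancy requires Δρ = 0, i.e. −α(T_deep − T_surf′) + β(S_deep − S_surf) = 0.
T_surf′ = T_deep − (β/α)·ΔS = 15.7 − (8 × 10⁻⁴/2.2 × 10⁻⁴)·(+4.28) = 0.136 °C.
Cooling required: 8.0 − (0.136) = 7.864 °C.

7.9 °C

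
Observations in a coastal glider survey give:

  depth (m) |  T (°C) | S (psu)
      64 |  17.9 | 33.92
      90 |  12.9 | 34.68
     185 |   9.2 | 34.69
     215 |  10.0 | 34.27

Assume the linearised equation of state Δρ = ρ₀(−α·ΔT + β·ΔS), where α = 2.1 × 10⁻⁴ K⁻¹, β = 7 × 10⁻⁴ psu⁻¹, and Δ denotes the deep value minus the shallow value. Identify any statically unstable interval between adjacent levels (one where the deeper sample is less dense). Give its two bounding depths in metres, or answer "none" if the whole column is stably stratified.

185–215 m

Evaluate Δρ/ρ₀ = −αΔT + βΔS across each adjacent pair:
  64–90 m: −αΔT+βΔS = −(2.1 × 10⁻⁴)(-5.0)+(7 × 10⁻⁴)(+0.76) = 1.6 × 10⁻³ → stable
  90–185 m: −αΔT+βΔS = −(2.1 × 10⁻⁴)(-3.7)+(7 × 10⁻⁴)(+0.01) = 7.8 × 10⁻⁴ → stable
  185–215 m: −αΔT+βΔS = −(2.1 × 10⁻⁴)(+0.8)+(7 × 10⁻⁴)(-0.42) = -4.6 × 10⁻⁴ → UNSTABLE
The 185–215 m interval has Δρ < 0: lighter water underlies denser water.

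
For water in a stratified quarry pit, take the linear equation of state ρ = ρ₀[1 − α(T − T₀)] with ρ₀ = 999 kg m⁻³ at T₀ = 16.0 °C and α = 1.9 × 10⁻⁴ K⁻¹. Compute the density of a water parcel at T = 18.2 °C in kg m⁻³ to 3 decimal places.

998.582 kg m⁻³

T − T₀ = +2.2 K.
Bracket = 1 − α·(+2.2) = 1 + (-4.18 × 10⁻⁴) = 0.9995820.
ρ = 999 × 0.9995820 = 998.582 kg m⁻³.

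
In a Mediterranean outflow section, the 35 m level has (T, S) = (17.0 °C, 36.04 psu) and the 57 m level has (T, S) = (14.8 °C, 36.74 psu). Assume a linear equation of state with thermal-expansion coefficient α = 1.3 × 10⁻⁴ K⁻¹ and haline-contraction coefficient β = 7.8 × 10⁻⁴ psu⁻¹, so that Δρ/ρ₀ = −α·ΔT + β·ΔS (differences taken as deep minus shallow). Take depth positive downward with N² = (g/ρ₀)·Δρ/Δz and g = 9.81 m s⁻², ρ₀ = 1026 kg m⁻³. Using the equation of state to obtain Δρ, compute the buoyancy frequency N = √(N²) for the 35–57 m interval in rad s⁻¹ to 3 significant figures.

ΔT = -2.2 K, ΔS = +0.70 psu (deep − shallow).
Δρ/ρ₀ = −αΔT + βΔS = 2.86 × 10⁻⁴ + 5.46 × 10⁻⁴ = 8.32 × 10⁻⁴, so Δρ ≈ 0.8536 kg m⁻³.
N² = (g/ρ₀)·Δρ/Δz = g·(Δρ/ρ₀)/Δz = 9.81 × 8.32 × 10⁻⁴ / 22 = 3.7100 × 10⁻⁴ s⁻².
N = √(3.7100 × 10⁻⁴) = 0.019261 rad s⁻¹ ≈ 0.0193 rad s⁻¹.

0.0193 rad s⁻¹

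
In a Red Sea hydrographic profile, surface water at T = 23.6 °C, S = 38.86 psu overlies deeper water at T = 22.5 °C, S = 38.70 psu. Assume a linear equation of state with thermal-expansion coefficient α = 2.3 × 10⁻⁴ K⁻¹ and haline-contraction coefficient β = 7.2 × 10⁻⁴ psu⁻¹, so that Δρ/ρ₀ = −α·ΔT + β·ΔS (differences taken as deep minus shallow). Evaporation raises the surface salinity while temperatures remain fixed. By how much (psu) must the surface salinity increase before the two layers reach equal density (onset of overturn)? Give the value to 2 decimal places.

0.19 psu

Neutral buoyancy requires −α(T_deep − T_surf) + β(S_deep − S_surf′) = 0.
S_surf′ = S_deep − (α/β)·ΔT = 38.70 − (2.3 × 10⁻⁴/7.2 × 10⁻⁴)·(-1.1) = 39.0514 psu.
Increase required: 39.0514 − 38.86 = 0.1914 psu.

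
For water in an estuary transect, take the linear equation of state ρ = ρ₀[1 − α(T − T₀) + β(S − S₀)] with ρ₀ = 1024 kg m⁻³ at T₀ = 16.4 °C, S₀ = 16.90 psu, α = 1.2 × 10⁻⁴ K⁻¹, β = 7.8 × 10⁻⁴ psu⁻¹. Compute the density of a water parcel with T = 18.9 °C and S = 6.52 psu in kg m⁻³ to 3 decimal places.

T − T₀ = +2.5 K, S − S₀ = -10.38 psu.
Bracket = 1 − α·(+2.5) + β·(-10.38) = 1 + (-8.3964 × 10⁻³) = 0.9916036.
ρ = 1024 × 0.9916036 = 1015.402 kg m⁻³.

1015.402 kg m⁻³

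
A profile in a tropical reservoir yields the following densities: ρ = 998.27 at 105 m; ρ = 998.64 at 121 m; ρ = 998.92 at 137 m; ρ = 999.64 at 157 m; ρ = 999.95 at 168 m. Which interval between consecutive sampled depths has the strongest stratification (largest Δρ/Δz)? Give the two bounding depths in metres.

Compute the density gradient over each adjacent pair:
  105–121 m: Δρ/Δz = 0.37/16 = 0.023 kg m⁻⁴
  121–137 m: Δρ/Δz = 0.28/16 = 0.018 kg m⁻⁴
  137–157 m: Δρ/Δz = 0.72/20 = 0.036 kg m⁻⁴
  157–168 m: Δρ/Δz = 0.31/11 = 0.028 kg m⁻⁴
The largest gradient is in the 137–157 m interval — the pycnocline.

137–157 m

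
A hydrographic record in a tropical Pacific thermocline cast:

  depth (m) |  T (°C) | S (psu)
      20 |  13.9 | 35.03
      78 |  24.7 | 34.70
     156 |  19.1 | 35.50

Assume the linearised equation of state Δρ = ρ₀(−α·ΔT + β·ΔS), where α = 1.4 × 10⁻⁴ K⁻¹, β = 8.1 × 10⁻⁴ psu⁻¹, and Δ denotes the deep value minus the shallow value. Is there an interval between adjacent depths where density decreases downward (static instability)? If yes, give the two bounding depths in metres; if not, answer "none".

Evaluate Δρ/ρ₀ = −αΔT + βΔS across each adjacent pair:
  20–78 m: −αΔT+βΔS = −(1.4 × 10⁻⁴)(+10.8)+(8.1 × 10⁻⁴)(-0.33) = -1.8 × 10⁻³ → UNSTABLE
  78–156 m: −αΔT+βΔS = −(1.4 × 10⁻⁴)(-5.6)+(8.1 × 10⁻⁴)(+0.80) = 1.4 × 10⁻³ → stable
The 20–78 m interval has Δρ < 0: lighter water underlies denser water.

20–78 m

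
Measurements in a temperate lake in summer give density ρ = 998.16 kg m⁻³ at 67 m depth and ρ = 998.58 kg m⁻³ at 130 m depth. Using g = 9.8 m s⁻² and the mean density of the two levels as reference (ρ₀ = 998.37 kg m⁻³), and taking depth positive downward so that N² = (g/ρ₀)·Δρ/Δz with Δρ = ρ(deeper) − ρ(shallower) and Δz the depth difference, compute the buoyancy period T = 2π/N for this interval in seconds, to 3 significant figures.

777 s

Δρ = 998.58 − 998.16 = 0.42 kg m⁻³ over Δz = 130 − 67 = 63 m.
N² = (9.8/998.37) × (0.42/63) = 6.5440 × 10⁻⁵ s⁻².
N = √(6.5440 × 10⁻⁵) = 8.0895 × 10⁻³ rad s⁻¹, so T = 2π/N = 776.71 s ≈ 777 s.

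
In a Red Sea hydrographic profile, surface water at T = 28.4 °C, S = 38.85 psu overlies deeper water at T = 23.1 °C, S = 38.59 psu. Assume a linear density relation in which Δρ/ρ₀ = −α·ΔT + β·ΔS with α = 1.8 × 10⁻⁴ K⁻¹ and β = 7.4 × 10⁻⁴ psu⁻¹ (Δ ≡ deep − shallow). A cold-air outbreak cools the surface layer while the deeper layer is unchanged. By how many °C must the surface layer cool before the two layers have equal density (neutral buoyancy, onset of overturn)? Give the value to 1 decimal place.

4.2 °C

Neutral buoyancy requires Δρ = 0, i.e. −α(T_deep − T_surf′) + β(S_deep − S_surf) = 0.
T_surf′ = T_deep − (β/α)·ΔS = 23.1 − (7.4 × 10⁻⁴/1.8 × 10⁻⁴)·(-0.26) = 24.169 °C.
Cooling required: 28.4 − (24.169) = 4.231 °C.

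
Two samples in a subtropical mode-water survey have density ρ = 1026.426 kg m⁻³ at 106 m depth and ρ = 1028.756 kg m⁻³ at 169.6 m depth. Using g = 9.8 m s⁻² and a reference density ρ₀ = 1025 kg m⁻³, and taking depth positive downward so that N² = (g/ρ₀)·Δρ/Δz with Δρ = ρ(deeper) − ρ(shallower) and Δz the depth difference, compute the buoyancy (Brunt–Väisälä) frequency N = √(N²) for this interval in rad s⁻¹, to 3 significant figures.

Δρ = 1028.756 − 1026.426 = 2.330 kg m⁻³ over Δz = 169.6 − 106 = 63.6 m.
N² = (9.8/1025) × (2.330/63.6) = 3.5027 × 10⁻⁴ s⁻².
N = √(3.5027 × 10⁻⁴) = 0.018716 rad s⁻¹ ≈ 0.0187 rad s⁻¹.
A positive N² confirms static stability across the interval.

0.0187 rad s⁻¹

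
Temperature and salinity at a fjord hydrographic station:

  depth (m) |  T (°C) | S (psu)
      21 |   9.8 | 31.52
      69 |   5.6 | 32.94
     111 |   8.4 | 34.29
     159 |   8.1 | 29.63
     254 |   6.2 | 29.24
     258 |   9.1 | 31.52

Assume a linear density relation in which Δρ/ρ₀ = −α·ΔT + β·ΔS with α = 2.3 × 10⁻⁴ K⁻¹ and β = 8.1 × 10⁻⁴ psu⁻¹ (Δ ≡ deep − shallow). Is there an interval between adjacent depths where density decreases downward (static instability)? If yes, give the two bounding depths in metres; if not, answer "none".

Evaluate Δρ/ρ₀ = −αΔT + βΔS across each adjacent pair:
  21–69 m: −αΔT+βΔS = −(2.3 × 10⁻⁴)(-4.2)+(8.1 × 10⁻⁴)(+1.42) = 2.1 × 10⁻³ → stable
  69–111 m: −αΔT+βΔS = −(2.3 × 10⁻⁴)(+2.8)+(8.1 × 10⁻⁴)(+1.35) = 4.5 × 10⁻⁴ → stable
  111–159 m: −αΔT+βΔS = −(2.3 × 10⁻⁴)(-0.3)+(8.1 × 10⁻⁴)(-4.66) = -3.7 × 10⁻³ → UNSTABLE
  159–254 m: −αΔT+βΔS = −(2.3 × 10⁻⁴)(-1.9)+(8.1 × 10⁻⁴)(-0.39) = 1.2 × 10⁻⁴ → stable
  254–258 m: −αΔT+βΔS = −(2.3 × 10⁻⁴)(+2.9)+(8.1 × 10⁻⁴)(+2.28) = 1.2 × 10⁻³ → stable
The 111–159 m interval has Δρ < 0: lighter water underlies denser water.

111–159 m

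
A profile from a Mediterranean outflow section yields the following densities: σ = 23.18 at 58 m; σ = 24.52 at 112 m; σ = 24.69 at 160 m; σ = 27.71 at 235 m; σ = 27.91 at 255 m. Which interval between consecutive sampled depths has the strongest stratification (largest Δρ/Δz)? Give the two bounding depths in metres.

160–235 m

Compute the density gradient over each adjacent pair:
  58–112 m: Δρ/Δz = 1.34/54 = 0.025 kg m⁻⁴
  112–160 m: Δρ/Δz = 0.17/48 = 3.5 × 10⁻³ kg m⁻⁴
  160–235 m: Δρ/Δz = 3.02/75 = 0.040 kg m⁻⁴
  235–255 m: Δρ/Δz = 0.20/20 = 0.010 kg m⁻⁴
The largest gradient is in the 160–235 m interval — the pycnocline.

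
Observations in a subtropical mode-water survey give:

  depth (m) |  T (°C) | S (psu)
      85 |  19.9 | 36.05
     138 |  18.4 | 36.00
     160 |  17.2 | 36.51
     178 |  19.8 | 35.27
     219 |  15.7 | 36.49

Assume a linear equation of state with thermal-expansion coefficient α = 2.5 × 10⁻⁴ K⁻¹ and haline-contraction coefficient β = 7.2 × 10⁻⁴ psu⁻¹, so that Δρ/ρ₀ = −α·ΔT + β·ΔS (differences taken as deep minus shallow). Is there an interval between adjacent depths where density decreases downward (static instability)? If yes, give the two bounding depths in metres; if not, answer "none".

Evaluate Δρ/ρ₀ = −αΔT + βΔS across each adjacent pair:
  85–138 m: −αΔT+βΔS = −(2.5 × 10⁻⁴)(-1.5)+(7.2 × 10⁻⁴)(-0.05) = 3.4 × 10⁻⁴ → stable
  138–160 m: −αΔT+βΔS = −(2.5 × 10⁻⁴)(-1.2)+(7.2 × 10⁻⁴)(+0.51) = 6.7 × 10⁻⁴ → stable
  160–178 m: −αΔT+βΔS = −(2.5 × 10⁻⁴)(+2.6)+(7.2 × 10⁻⁴)(-1.24) = -1.5 × 10⁻³ → UNSTABLE
  178–219 m: −αΔT+βΔS = −(2.5 × 10⁻⁴)(-4.1)+(7.2 × 10⁻⁴)(+1.22) = 1.9 × 10⁻³ → stable
The 160–178 m interval has Δρ < 0: lighter water underlies denser water.

160–178 m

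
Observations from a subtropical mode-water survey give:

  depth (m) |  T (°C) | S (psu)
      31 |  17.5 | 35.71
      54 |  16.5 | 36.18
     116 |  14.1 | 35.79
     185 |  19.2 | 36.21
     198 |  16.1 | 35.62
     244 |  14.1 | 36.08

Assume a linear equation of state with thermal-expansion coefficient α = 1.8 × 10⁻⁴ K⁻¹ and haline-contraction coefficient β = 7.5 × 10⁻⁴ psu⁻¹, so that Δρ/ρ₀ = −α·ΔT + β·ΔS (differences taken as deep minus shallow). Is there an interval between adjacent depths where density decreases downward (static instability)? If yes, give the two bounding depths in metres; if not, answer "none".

116–185 m

Evaluate Δρ/ρ₀ = −αΔT + βΔS across each adjacent pair:
  31–54 m: −αΔT+βΔS = −(1.8 × 10⁻⁴)(-1.0)+(7.5 × 10⁻⁴)(+0.47) = 5.3 × 10⁻⁴ → stable
  54–116 m: −αΔT+βΔS = −(1.8 × 10⁻⁴)(-2.4)+(7.5 × 10⁻⁴)(-0.39) = 1.4 × 10⁻⁴ → stable
  116–185 m: −αΔT+βΔS = −(1.8 × 10⁻⁴)(+5.1)+(7.5 × 10⁻⁴)(+0.42) = -6.0 × 10⁻⁴ → UNSTABLE
  185–198 m: −αΔT+βΔS = −(1.8 × 10⁻⁴)(-3.1)+(7.5 × 10⁻⁴)(-0.59) = 1.2 × 10⁻⁴ → stable
  198–244 m: −αΔT+βΔS = −(1.8 × 10⁻⁴)(-2.0)+(7.5 × 10⁻⁴)(+0.46) = 7.1 × 10⁻⁴ → stable
The 116–185 m interval has Δρ < 0: lighter water underlies denser water.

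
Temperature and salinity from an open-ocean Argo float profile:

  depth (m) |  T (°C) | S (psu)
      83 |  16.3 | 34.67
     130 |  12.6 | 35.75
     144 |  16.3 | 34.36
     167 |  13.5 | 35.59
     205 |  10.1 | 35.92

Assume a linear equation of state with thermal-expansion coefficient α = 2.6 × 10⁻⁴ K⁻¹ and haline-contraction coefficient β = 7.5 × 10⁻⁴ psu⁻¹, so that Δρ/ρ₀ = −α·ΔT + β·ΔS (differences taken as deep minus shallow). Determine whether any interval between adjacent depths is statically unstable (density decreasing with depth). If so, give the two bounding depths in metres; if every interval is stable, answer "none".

130–144 m

Evaluate Δρ/ρ₀ = −αΔT + βΔS across each adjacent pair:
  83–130 m: −αΔT+βΔS = −(2.6 × 10⁻⁴)(-3.7)+(7.5 × 10⁻⁴)(+1.08) = 1.8 × 10⁻³ → stable
  130–144 m: −αΔT+βΔS = −(2.6 × 10⁻⁴)(+3.7)+(7.5 × 10⁻⁴)(-1.39) = -2.0 × 10⁻³ → UNSTABLE
  144–167 m: −αΔT+βΔS = −(2.6 × 10⁻⁴)(-2.8)+(7.5 × 10⁻⁴)(+1.23) = 1.7 × 10⁻³ → stable
  167–205 m: −αΔT+βΔS = −(2.6 × 10⁻⁴)(-3.4)+(7.5 × 10⁻⁴)(+0.33) = 1.1 × 10⁻³ → stable
The 130–144 m interval has Δρ < 0: lighter water underlies denser water.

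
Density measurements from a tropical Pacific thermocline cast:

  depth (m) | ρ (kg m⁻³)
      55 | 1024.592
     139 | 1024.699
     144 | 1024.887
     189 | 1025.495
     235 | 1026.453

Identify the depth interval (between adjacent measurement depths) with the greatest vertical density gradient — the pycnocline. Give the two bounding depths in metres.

Compute the density gradient over each adjacent pair:
  55–139 m: Δρ/Δz = 0.107/84 = 1.3 × 10⁻³ kg m⁻⁴
  139–144 m: Δρ/Δz = 0.188/5 = 0.038 kg m⁻⁴
  144–189 m: Δρ/Δz = 0.608/45 = 0.014 kg m⁻⁴
  189–235 m: Δρ/Δz = 0.958/46 = 0.021 kg m⁻⁴
The largest gradient is in the 139–144 m interval — the pycnocline.

139–144 m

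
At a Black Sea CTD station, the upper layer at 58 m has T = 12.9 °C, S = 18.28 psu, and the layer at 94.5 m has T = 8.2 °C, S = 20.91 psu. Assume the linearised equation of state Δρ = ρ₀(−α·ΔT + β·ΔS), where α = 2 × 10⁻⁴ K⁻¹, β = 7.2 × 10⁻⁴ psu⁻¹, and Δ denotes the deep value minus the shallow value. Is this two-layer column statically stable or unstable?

stable

ΔT = 8.2 − 12.9 = -4.7 K and ΔS = 20.91 − 18.28 = +2.63 psu (deep − shallow).
−αΔT = 9.40 × 10⁻⁴; βΔS = 1.8936 × 10⁻³; sum Δρ/ρ₀ = 2.8336 × 10⁻³.
Δρ/ρ₀ > 0, so Δρ > 0: deeper water is denser → statically stable.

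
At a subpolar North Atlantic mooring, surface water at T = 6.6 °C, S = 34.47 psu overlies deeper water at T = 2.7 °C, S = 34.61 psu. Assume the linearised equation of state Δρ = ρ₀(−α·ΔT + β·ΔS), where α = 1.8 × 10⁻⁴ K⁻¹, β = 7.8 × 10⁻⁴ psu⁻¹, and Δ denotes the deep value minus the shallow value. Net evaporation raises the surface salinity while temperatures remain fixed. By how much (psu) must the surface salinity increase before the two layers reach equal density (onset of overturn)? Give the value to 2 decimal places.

1.04 psu

Neutral buoyancy requires −α(T_deep − T_surf) + β(S_deep − S_surf′) = 0.
S_surf′ = S_deep − (α/β)·ΔT = 34.61 − (1.8 × 10⁻⁴/7.8 × 10⁻⁴)·(-3.9) = 35.5100 psu.
Increase required: 35.5100 − 34.47 = 1.0400 psu.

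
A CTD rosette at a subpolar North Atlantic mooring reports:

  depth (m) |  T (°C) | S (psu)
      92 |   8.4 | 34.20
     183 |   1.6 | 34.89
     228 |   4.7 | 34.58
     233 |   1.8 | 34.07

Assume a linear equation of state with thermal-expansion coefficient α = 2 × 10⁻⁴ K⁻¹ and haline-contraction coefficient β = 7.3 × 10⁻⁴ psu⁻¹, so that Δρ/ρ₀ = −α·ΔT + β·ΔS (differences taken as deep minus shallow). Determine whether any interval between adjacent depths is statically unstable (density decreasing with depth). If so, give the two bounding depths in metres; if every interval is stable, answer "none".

183–228 m

Evaluate Δρ/ρ₀ = −αΔT + βΔS across each adjacent pair:
  92–183 m: −αΔT+βΔS = −(2 × 10⁻⁴)(-6.8)+(7.3 × 10⁻⁴)(+0.69) = 1.9 × 10⁻³ → stable
  183–228 m: −αΔT+βΔS = −(2 × 10⁻⁴)(+3.1)+(7.3 × 10⁻⁴)(-0.31) = -8.5 × 10⁻⁴ → UNSTABLE
  228–233 m: −αΔT+βΔS = −(2 × 10⁻⁴)(-2.9)+(7.3 × 10⁻⁴)(-0.51) = 2.1 × 10⁻⁴ → stable
The 183–228 m interval has Δρ < 0: lighter water underlies denser water.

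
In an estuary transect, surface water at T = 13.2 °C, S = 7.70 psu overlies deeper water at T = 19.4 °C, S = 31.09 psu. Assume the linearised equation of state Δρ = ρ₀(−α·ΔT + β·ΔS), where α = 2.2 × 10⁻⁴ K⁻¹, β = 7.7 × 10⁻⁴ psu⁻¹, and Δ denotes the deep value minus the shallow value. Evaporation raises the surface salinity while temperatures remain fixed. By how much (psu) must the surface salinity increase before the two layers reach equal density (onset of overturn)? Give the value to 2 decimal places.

Neutral buoyancy requires −α(T_deep − T_surf) + β(S_deep − S_surf′) = 0.
S_surf′ = S_deep − (α/β)·ΔT = 31.09 − (2.2 × 10⁻⁴/7.7 × 10⁻⁴)·(+6.2) = 29.3186 psu.
Increase required: 29.3186 − 7.70 = 21.6186 psu.

21.62 psu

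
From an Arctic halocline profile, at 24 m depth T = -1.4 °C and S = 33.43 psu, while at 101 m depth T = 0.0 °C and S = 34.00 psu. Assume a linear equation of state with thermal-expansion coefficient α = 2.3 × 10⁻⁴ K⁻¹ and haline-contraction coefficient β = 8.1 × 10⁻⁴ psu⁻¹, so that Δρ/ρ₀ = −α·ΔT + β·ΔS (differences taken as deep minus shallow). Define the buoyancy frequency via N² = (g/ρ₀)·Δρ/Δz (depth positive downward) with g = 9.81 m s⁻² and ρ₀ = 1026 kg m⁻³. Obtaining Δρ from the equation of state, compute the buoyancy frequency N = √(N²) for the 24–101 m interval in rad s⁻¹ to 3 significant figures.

4.22 × 10⁻³ rad s⁻¹

ΔT = +1.4 K, ΔS = +0.57 psu (deep − shallow).
Δρ/ρ₀ = −αΔT + βΔS = -3.22 × 10⁻⁴ + 4.617 × 10⁻⁴ = 1.397 × 10⁻⁴, so Δρ ≈ 0.1433 kg m⁻³.
N² = (g/ρ₀)·Δρ/Δz = g·(Δρ/ρ₀)/Δz = 9.81 × 1.397 × 10⁻⁴ / 77 = 1.7798 × 10⁻⁵ s⁻².
N = √(1.7798 × 10⁻⁵) = 4.2188 × 10⁻³ rad s⁻¹ ≈ 4.22 × 10⁻³ rad s⁻¹.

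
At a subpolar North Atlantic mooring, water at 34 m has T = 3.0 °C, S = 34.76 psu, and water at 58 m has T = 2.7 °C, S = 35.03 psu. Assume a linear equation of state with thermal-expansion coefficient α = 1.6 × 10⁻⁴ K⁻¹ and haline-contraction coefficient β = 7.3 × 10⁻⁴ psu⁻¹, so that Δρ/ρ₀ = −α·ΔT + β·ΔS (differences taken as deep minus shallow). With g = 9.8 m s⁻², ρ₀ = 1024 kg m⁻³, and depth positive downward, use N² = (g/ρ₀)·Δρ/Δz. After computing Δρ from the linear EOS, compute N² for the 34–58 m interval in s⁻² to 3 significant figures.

1.00 × 10⁻⁴ s⁻²

ΔT = -0.3 K, ΔS = +0.27 psu (deep − shallow).
Δρ/ρ₀ = −αΔT + βΔS = 4.80 × 10⁻⁵ + 1.971 × 10⁻⁴ = 2.451 × 10⁻⁴, so Δρ ≈ 0.2510 kg m⁻³.
N² = (g/ρ₀)·Δρ/Δz = g·(Δρ/ρ₀)/Δz = 9.8 × 2.451 × 10⁻⁴ / 24 = 1.0008 × 10⁻⁴ s⁻² ≈ 1.00 × 10⁻⁴ s⁻².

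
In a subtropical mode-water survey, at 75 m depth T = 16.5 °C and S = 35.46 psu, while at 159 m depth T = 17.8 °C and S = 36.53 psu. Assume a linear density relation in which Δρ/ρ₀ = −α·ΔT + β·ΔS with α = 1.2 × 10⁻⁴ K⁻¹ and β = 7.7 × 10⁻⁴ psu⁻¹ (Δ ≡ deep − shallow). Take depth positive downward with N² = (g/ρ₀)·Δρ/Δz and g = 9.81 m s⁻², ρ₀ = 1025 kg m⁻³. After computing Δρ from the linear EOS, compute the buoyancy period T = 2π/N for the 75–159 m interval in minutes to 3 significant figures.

11.9 min

ΔT = +1.3 K, ΔS = +1.07 psu (deep − shallow).
Δρ/ρ₀ = −αΔT + βΔS = -1.56 × 10⁻⁴ + 8.239 × 10⁻⁴ = 6.679 × 10⁻⁴, so Δρ ≈ 0.6846 kg m⁻³.
N² = (g/ρ₀)·Δρ/Δz = g·(Δρ/ρ₀)/Δz = 9.81 × 6.679 × 10⁻⁴ / 84 = 7.8001 × 10⁻⁵ s⁻².
N = √(7.8001 × 10⁻⁵) = 8.8318 × 10⁻³ rad s⁻¹ → T = 2π/N = 711.43 s = 11.857 min ≈ 11.9 min.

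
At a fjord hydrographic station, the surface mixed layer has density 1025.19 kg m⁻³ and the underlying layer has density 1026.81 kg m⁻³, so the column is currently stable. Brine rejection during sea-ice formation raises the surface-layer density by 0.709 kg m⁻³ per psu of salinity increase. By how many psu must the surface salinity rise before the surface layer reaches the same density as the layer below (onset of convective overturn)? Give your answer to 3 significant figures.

2.28 psu

Density deficit of the surface layer: 1026.81 − 1025.19 = 1.62 kg m⁻³.
Required change = 1.62 / 0.709 = 2.28 psu.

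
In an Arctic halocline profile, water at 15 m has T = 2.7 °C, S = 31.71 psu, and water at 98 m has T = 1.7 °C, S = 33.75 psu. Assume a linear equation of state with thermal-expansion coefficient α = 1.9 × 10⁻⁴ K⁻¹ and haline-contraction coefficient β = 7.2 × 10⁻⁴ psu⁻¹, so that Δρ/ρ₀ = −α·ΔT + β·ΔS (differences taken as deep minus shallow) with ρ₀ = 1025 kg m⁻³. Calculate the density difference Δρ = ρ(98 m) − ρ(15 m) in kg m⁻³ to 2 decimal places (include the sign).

+1.70 kg m⁻³

ΔT = -1.0 K, ΔS = +2.04 psu (deep − shallow).
Δρ/ρ₀ = −(1.9 × 10⁻⁴)(-1.0) + (7.2 × 10⁻⁴)(+2.04) = 1.6588 × 10⁻³.
Δρ = 1025 × (1.6588 × 10⁻³) = +1.70 kg m⁻³.
Positive Δρ: denser below, stable.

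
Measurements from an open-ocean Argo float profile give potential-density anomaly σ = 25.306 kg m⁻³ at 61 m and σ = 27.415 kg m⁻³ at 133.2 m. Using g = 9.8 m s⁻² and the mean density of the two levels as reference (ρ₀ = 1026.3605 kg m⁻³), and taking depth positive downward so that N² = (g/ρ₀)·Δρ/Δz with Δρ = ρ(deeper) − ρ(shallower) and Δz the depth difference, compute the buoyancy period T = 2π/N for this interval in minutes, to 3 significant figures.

6.27 min

Δρ = 1027.415 − 1025.306 = 2.109 kg m⁻³ over Δz = 133.2 − 61 = 72.2 m.
N² = (9.8/1026.3605) × (2.109/72.2) = 2.7891 × 10⁻⁴ s⁻².
N = √(2.7891 × 10⁻⁴) = 0.016701 rad s⁻¹, so T = 2π/N = 376.22 s = 6.2703 min ≈ 6.27 min.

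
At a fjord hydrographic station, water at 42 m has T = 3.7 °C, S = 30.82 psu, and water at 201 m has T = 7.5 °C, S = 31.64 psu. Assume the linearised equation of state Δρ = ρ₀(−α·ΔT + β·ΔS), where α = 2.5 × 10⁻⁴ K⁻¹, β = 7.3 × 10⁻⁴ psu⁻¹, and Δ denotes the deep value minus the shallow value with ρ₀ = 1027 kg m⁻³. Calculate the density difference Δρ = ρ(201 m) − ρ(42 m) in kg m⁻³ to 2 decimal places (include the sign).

-0.36 kg m⁻³

ΔT = +3.8 K, ΔS = +0.82 psu (deep − shallow).
Δρ/ρ₀ = −(2.5 × 10⁻⁴)(+3.8) + (7.3 × 10⁻⁴)(+0.82) = -3.514 × 10⁻⁴.
Δρ = 1027 × (-3.514 × 10⁻⁴) = -0.36 kg m⁻³.
Negative Δρ: lighter below, statically unstable.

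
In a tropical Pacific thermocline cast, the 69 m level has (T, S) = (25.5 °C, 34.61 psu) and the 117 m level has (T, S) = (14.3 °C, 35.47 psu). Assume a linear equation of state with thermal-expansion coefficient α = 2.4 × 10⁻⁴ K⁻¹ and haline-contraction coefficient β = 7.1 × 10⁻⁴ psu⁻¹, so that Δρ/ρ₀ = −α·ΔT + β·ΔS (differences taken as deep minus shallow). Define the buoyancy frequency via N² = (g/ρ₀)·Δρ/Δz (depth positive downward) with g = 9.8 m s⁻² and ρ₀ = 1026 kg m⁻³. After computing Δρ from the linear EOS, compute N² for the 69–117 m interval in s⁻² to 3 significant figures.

6.73 × 10⁻⁴ s⁻²

ΔT = -11.2 K, ΔS = +0.86 psu (deep − shallow).
Δρ/ρ₀ = −αΔT + βΔS = 2.688 × 10⁻³ + 6.106 × 10⁻⁴ = 3.2986 × 10⁻³, so Δρ ≈ 3.384 kg m⁻³.
N² = (g/ρ₀)·Δρ/Δz = g·(Δρ/ρ₀)/Δz = 9.8 × 3.2986 × 10⁻³ / 48 = 6.7346 × 10⁻⁴ s⁻² ≈ 6.73 × 10⁻⁴ s⁻².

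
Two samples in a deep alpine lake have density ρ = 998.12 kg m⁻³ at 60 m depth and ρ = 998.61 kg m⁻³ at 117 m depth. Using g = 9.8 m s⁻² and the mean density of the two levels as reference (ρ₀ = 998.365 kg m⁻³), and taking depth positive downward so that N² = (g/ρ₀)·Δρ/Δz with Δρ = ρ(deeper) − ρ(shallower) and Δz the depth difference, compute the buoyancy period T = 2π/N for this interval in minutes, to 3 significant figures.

11.4 min

Δρ = 998.61 − 998.12 = 0.49 kg m⁻³ over Δz = 117 − 60 = 57 m.
N² = (9.8/998.365) × (0.49/57) = 8.4384 × 10⁻⁵ s⁻².
N = √(8.4384 × 10⁻⁵) = 9.1861 × 10⁻³ rad s⁻¹, so T = 2π/N = 683.99 s = 11.400 min ≈ 11.4 min.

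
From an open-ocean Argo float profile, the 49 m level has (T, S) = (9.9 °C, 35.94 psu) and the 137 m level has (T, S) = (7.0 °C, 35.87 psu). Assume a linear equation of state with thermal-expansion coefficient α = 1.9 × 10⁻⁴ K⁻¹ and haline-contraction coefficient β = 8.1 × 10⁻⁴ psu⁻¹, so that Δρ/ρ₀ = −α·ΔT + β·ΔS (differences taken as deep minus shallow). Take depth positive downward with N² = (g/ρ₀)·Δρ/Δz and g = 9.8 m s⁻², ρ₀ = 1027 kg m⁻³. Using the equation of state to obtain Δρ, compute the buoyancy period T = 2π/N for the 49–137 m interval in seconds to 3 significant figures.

847 s

ΔT = -2.9 K, ΔS = -0.07 psu (deep − shallow).
Δρ/ρ₀ = −αΔT + βΔS = 5.51 × 10⁻⁴ − 5.67 × 10⁻⁵ = 4.943 × 10⁻⁴, so Δρ ≈ 0.5076 kg m⁻³.
N² = (g/ρ₀)·Δρ/Δz = g·(Δρ/ρ₀)/Δz = 9.8 × 4.943 × 10⁻⁴ / 88 = 5.5047 × 10⁻⁵ s⁻².
N = √(5.5047 × 10⁻⁵) = 7.4194 × 10⁻³ rad s⁻¹ → T = 2π/N = 846.86 s ≈ 847 s.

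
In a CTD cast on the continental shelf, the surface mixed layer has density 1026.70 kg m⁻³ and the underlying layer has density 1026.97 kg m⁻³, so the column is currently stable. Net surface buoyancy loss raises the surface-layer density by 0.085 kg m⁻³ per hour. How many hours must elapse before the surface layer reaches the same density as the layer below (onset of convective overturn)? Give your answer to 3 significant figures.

Density deficit of the surface layer: 1026.97 − 1026.70 = 0.27 kg m⁻³.
Required change = 0.27 / 0.085 = 3.18 hours.

3.18 hours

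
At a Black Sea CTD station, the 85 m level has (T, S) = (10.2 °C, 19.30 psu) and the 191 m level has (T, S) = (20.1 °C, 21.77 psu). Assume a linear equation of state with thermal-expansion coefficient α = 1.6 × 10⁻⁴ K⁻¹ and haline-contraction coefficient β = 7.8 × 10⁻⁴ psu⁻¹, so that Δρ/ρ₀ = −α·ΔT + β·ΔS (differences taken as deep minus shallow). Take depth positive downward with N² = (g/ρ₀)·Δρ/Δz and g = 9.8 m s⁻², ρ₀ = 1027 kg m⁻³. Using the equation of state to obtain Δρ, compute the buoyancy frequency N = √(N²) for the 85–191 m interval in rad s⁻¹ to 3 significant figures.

ΔT = +9.9 K, ΔS = +2.47 psu (deep − shallow).
Δρ/ρ₀ = −αΔT + βΔS = -1.584 × 10⁻³ + 1.9266 × 10⁻³ = 3.426 × 10⁻⁴, so Δρ ≈ 0.3519 kg m⁻³.
N² = (g/ρ₀)·Δρ/Δz = g·(Δρ/ρ₀)/Δz = 9.8 × 3.426 × 10⁻⁴ / 106 = 3.1674 × 10⁻⁵ s⁻².
N = √(3.1674 × 10⁻⁵) = 5.6280 × 10⁻³ rad s⁻¹ ≈ 5.63 × 10⁻³ rad s⁻¹.

5.63 × 10⁻³ rad s⁻¹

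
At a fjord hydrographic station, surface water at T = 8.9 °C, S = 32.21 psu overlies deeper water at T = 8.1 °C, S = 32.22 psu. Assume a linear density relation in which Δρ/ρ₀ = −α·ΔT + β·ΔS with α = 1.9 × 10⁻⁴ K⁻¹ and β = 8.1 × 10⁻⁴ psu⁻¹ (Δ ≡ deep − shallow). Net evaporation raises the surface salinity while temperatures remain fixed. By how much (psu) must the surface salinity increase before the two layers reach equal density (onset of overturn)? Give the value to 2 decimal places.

0.20 psu

Neutral buoyancy requires −α(T_deep − T_surf) + β(S_deep − S_surf′) = 0.
S_surf′ = S_deep − (α/β)·ΔT = 32.22 − (1.9 × 10⁻⁴/8.1 × 10⁻⁴)·(-0.8) = 32.4077 psu.
Increase required: 32.4077 − 32.21 = 0.1977 psu.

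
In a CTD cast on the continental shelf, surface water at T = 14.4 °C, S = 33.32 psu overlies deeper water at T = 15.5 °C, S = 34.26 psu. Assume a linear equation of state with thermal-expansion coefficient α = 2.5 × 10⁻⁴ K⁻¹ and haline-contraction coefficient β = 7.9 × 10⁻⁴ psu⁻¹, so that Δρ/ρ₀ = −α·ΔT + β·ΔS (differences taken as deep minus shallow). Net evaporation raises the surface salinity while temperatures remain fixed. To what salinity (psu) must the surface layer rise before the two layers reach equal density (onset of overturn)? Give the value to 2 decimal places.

33.91 psu

Neutral buoyancy requires −α(T_deep − T_surf) + β(S_deep − S_surf′) = 0.
S_surf′ = S_deep − (α/β)·ΔT = 34.26 − (2.5 × 10⁻⁴/7.9 × 10⁻⁴)·(+1.1) = 33.9119 psu.
Increase required: 33.9119 − 33.32 = 0.5919 psu.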